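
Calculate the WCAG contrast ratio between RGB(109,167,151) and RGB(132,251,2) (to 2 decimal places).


Linearize each sRGB channel c=v/255: c/12.92 if c ≤ 0.04045 else ((c+0.055)/1.055)^2.4
L = 0.2126×R_lin + 0.7152×G_lin + 0.0722×B_lin
Color 1 (109,167,151):
  R=109: 109/255≈0.4275 > 0.04045 → ((0.4275+0.055)/1.055)^2.4 ≈ 0.15293
  G=167: 167/255≈0.6549 > 0.04045 → ((0.6549+0.055)/1.055)^2.4 ≈ 0.38643
  B=151: 151/255≈0.5922 > 0.04045 → ((0.5922+0.055)/1.055)^2.4 ≈ 0.30947
  L1 = 0.2126×0.15293 + 0.7152×0.38643 + 0.0722×0.30947 ≈ 0.33123
Color 2 (132,251,2):
  R=132: 132/255≈0.5176 > 0.04045 → ((0.5176+0.055)/1.055)^2.4 ≈ 0.23074
  G=251: 251/255≈0.9843 > 0.04045 → ((0.9843+0.055)/1.055)^2.4 ≈ 0.96469
  B=2: 2/255≈0.0078 ≤ 0.04045 → 0.0078/12.92 ≈ 0.00061
  L2 = 0.2126×0.23074 + 0.7152×0.96469 + 0.0722×0.00061 ≈ 0.73904
Lighter = 0.73904, Darker = 0.33123
Ratio = (L_lighter + 0.05) / (L_darker + 0.05)
Ratio = (0.73904 + 0.05) / (0.33123 + 0.05) = 0.78904 / 0.38123 ≈ 2.0697
Ratio ≈ 2.07:1


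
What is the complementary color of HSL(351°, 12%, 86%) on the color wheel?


Complement = opposite side of color wheel = hue + 180°
H' = (351 + 180) mod 360 = 171°
S and L unchanged.
= HSL(171°, 12%, 86%)


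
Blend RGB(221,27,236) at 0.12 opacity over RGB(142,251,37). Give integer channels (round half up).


C = α×F + (1-α)×B, with 1-α = 0.88
R: 0.12×221 + 0.88×142 = 26.52 + 124.96 = 151.48 → 151
G: 0.12×27 + 0.88×251 = 3.24 + 220.88 = 224.12 → 224
B: 0.12×236 + 0.88×37 = 28.32 + 32.56 = 60.88 → 61
= RGB(151, 224, 61)


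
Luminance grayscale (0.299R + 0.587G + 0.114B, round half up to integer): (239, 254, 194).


Gray = 0.299×R + 0.587×G + 0.114×B
Gray = 0.299×239 + 0.587×254 + 0.114×194
Gray = 71.461 + 149.098 + 22.116
Gray = 242.675 → round half up → 243
Gray = 243


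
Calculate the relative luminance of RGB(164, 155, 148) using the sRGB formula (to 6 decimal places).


Linearize each channel (sRGB transfer function): c = v/255; c_lin = c/12.92 if c ≤ 0.04045, else ((c+0.055)/1.055)^2.4
  R: 164/255 ≈ 0.643137 > 0.04045 → ((0.643137+0.055)/1.055)^2.4 ≈ 0.371238
  G: 155/255 ≈ 0.607843 > 0.04045 → ((0.607843+0.055)/1.055)^2.4 ≈ 0.327778
  B: 148/255 ≈ 0.580392 > 0.04045 → ((0.580392+0.055)/1.055)^2.4 ≈ 0.296138
R_lin = 0.371238, G_lin = 0.327778, B_lin = 0.296138
L = 0.2126×R + 0.7152×G + 0.0722×B
L = 0.2126×0.371238 + 0.7152×0.327778 + 0.0722×0.296138
L ≈ 0.334733


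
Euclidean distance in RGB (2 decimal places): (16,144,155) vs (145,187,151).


d = √[(R₁-R₂)² + (G₁-G₂)² + (B₁-B₂)²]
d = √[(16-145)² + (144-187)² + (155-151)²]
d = √[16641 + 1849 + 16]
d = √18506
d ≈ 136.04


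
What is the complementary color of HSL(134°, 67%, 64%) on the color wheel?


Complement = opposite side of color wheel = hue + 180°
H' = (134 + 180) mod 360 = 314°
S and L unchanged.
= HSL(314°, 67%, 64%)


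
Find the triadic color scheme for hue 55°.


Triadic: equally spaced at 120° intervals
H1 = 55°
H2 = (55 + 120) mod 360 = 175°
H3 = (55 + 240) mod 360 = 295°
Triadic = 55°, 175°, 295°


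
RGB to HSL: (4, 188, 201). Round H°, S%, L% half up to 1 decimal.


Normalize: R'=4/255≈0.0157, G'=188/255≈0.7373, B'=201/255≈0.7882
Max=201/255, Min=4/255, Δ=Max-Min=197/255
L = (Max+Min)/2 = (201+4)/510 = 205/510 = 0.40196… → L = 40.2%
L ≤ 0.5 → S = Δ/(Max+Min) = 197/(201+4) = 197/205 = 0.96097… → S = 96.1%
(the 1/255 factors cancel in S and H, so raw channel differences can be used)
Max is B' → H = 60 × ((R-G)/Δ + 4) = 60 × ((4-188)/197 + 4)
  -184/197 + 4 = -0.9340… + 4 = 3.0659…
  H = 60 × 3.0659… = 183.959…° → H = 184.0°
= HSL(184.0°, 96.1%, 40.2%)


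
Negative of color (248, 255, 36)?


Invert: (255-R, 255-G, 255-B)
R: 255-248 = 7
G: 255-255 = 0
B: 255-36 = 219
= RGB(7, 0, 219)


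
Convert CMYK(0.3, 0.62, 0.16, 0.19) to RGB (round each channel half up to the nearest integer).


R = 255 × (1-C) × (1-K) = 255 × 0.70 × 0.81 = 144.585 → 145
G = 255 × (1-M) × (1-K) = 255 × 0.38 × 0.81 = 78.489 → 78
B = 255 × (1-Y) × (1-K) = 255 × 0.84 × 0.81 = 173.502 → 174
= RGB(145, 78, 174)


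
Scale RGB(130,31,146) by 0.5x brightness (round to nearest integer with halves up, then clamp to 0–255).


Multiply each channel by 0.5, round half up, clamp to [0, 255]
R: 130×0.5 = 65
G: 31×0.5 = 15.5 → round → 16
B: 146×0.5 = 73
= RGB(65, 16, 73)


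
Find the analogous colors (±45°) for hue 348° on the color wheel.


Base hue: 348°
Left analog: (348 - 45) mod 360 = 303°
Right analog: (348 + 45) mod 360 = 33°
Analogous hues = 303° and 33°


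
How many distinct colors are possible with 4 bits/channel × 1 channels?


Total bits = 4 bits/channel × 1 channels = 4 bits
Distinct colors = 2^4
= 16 colors


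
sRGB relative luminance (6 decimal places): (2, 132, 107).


Linearize each channel (sRGB transfer function): c = v/255; c_lin = c/12.92 if c ≤ 0.04045, else ((c+0.055)/1.055)^2.4
  R: 2/255 ≈ 0.007843 ≤ 0.04045 → 0.007843/12.92 ≈ 0.000607
  G: 132/255 ≈ 0.517647 > 0.04045 → ((0.517647+0.055)/1.055)^2.4 ≈ 0.230740
  B: 107/255 ≈ 0.419608 > 0.04045 → ((0.419608+0.055)/1.055)^2.4 ≈ 0.147027
R_lin = 0.000607, G_lin = 0.230740, B_lin = 0.147027
L = 0.2126×R + 0.7152×G + 0.0722×B
L = 0.2126×0.000607 + 0.7152×0.230740 + 0.0722×0.147027
L ≈ 0.175770


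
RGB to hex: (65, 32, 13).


R = 65 → 41 (hex)
G = 32 → 20 (hex)
B = 13 → 0D (hex)
Hex = #41200D


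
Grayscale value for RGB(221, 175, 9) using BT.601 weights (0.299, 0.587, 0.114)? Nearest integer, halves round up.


Gray = 0.299×R + 0.587×G + 0.114×B
Gray = 0.299×221 + 0.587×175 + 0.114×9
Gray = 66.079 + 102.725 + 1.026
Gray = 169.830 → round half up → 170
Gray = 170


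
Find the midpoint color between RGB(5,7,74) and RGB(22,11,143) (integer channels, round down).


Midpoint: each channel = ⌊(C₁+C₂)/2⌋
R: ⌊(5+22)/2⌋ = 13
G: ⌊(7+11)/2⌋ = 9
B: ⌊(74+143)/2⌋ = 108
= RGB(13, 9, 108)


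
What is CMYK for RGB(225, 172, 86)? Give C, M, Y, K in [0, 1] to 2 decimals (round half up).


R'=225/255≈0.8824, G'=172/255≈0.6745, B'=86/255≈0.3373
K = 1 - max(R',G',B') = 1 - 225/255 = 30/255 = 0.11764… → 0.12
(1-R'-K)/(1-K) simplifies to (max-R)/max with max = 225:
C = (225-225)/225 = 0/225 = 0 → 0.00
M = (225-172)/225 = 53/225 = 0.23555… → 0.24
Y = (225-86)/225 = 139/225 = 0.61777… → 0.62
= CMYK(0.00, 0.24, 0.62, 0.12)


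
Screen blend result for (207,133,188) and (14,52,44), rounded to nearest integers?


Screen: C = 255 - (255-A)×(255-B)/255, rounded to nearest integer
R: 255 - (255-207)×(255-14)/255 = 255 - 11568/255 ≈ 255 - 45.365 = 209.635 → 210
G: 255 - (255-133)×(255-52)/255 = 255 - 24766/255 ≈ 255 - 97.122 = 157.878 → 158
B: 255 - (255-188)×(255-44)/255 = 255 - 14137/255 ≈ 255 - 55.439 = 199.561 → 200
= RGB(210, 158, 200)


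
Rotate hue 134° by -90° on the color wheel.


New hue = (H + rotation) mod 360
New hue = (134 -90) mod 360
= 44 mod 360
= 44°


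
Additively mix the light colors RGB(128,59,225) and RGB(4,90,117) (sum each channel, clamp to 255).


Additive: each channel = min(255, C₁+C₂)
R: 128+4 = 132 → 132
G: 59+90 = 149 → 149
B: 225+117 = 342 → 255
= RGB(132, 149, 255)


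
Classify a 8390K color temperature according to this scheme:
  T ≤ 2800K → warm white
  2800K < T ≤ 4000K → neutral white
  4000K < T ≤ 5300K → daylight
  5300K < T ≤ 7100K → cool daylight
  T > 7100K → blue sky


Temperature: 8390K
8390K > 7100K → blue sky
Classification: blue sky


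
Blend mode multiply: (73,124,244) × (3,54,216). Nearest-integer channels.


Multiply: C = A×B/255, rounded to nearest integer
R: 73×3/255 = 219/255 ≈ 0.859 → 1
G: 124×54/255 = 6696/255 ≈ 26.259 → 26
B: 244×216/255 = 52704/255 ≈ 206.682 → 207
= RGB(1, 26, 207)


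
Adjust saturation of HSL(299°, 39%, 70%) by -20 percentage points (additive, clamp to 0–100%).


Original S = 39%
Adjustment = -20 percentage points
New S = 39 + (-20) = 19
Clamp to [0, 100] → 19
= HSL(299°, 19%, 70%)


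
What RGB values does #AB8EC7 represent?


AB → 171 (R)
8E → 142 (G)
C7 → 199 (B)
= RGB(171, 142, 199)


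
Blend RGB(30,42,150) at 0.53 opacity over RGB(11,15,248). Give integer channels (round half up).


C = α×F + (1-α)×B, with 1-α = 0.47
R: 0.53×30 + 0.47×11 = 15.90 + 5.17 = 21.07 → 21
G: 0.53×42 + 0.47×15 = 22.26 + 7.05 = 29.31 → 29
B: 0.53×150 + 0.47×248 = 79.50 + 116.56 = 196.06 → 196
= RGB(21, 29, 196)


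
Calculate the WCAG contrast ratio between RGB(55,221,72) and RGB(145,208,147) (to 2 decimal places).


Linearize each sRGB channel c=v/255: c/12.92 if c ≤ 0.04045 else ((c+0.055)/1.055)^2.4
L = 0.2126×R_lin + 0.7152×G_lin + 0.0722×B_lin
Color 1 (55,221,72):
  R=55: 55/255≈0.2157 > 0.04045 → ((0.2157+0.055)/1.055)^2.4 ≈ 0.03820
  G=221: 221/255≈0.8667 > 0.04045 → ((0.8667+0.055)/1.055)^2.4 ≈ 0.72306
  B=72: 72/255≈0.2824 > 0.04045 → ((0.2824+0.055)/1.055)^2.4 ≈ 0.06480
  L1 = 0.2126×0.03820 + 0.7152×0.72306 + 0.0722×0.06480 ≈ 0.52993
Color 2 (145,208,147):
  R=145: 145/255≈0.5686 > 0.04045 → ((0.5686+0.055)/1.055)^2.4 ≈ 0.28315
  G=208: 208/255≈0.8157 > 0.04045 → ((0.8157+0.055)/1.055)^2.4 ≈ 0.63076
  B=147: 147/255≈0.5765 > 0.04045 → ((0.5765+0.055)/1.055)^2.4 ≈ 0.29177
  L2 = 0.2126×0.28315 + 0.7152×0.63076 + 0.0722×0.29177 ≈ 0.53238
Lighter = 0.53238, Darker = 0.52993
Ratio = (L_lighter + 0.05) / (L_darker + 0.05)
Ratio = (0.53238 + 0.05) / (0.52993 + 0.05) = 0.58238 / 0.57993 ≈ 1.0042
Ratio ≈ 1.00:1


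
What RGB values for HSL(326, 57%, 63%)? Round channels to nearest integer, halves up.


H=326°, S=0.57, L=0.63
C = (1-|2L-1|)×S = (1-|0.26|)×0.57 = 0.4218
H' = H/60 = 326/60 ≈ 5.4333; X = C×(1-|H' mod 2 - 1|) = 0.23902
m = L - C/2 = 0.63 - 0.2109 = 0.4191
Sector ⌊H'⌋ = 5 → (R',G',B') = (0.4218, 0.0, 0.23902)
RGB = ((R'+m)×255, (G'+m)×255, (B'+m)×255) = (214.4295, 106.8705, 167.8206)
Round half up → RGB(214, 107, 168)


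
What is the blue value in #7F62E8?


Color: #7F62E8
R = 7F = 127
G = 62 = 98
B = E8 = 232
Blue = 232


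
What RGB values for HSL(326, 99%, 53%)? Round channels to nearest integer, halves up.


H=326°, S=0.99, L=0.53
C = (1-|2L-1|)×S = (1-|0.06|)×0.99 = 0.9306
H' = H/60 = 326/60 ≈ 5.4333; X = C×(1-|H' mod 2 - 1|) = 0.52734
m = L - C/2 = 0.53 - 0.4653 = 0.0647
Sector ⌊H'⌋ = 5 → (R',G',B') = (0.9306, 0.0, 0.52734)
RGB = ((R'+m)×255, (G'+m)×255, (B'+m)×255) = (253.8015, 16.4985, 150.9702)
Round half up → RGB(254, 16, 151)


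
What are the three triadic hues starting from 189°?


Triadic: equally spaced at 120° intervals
H1 = 189°
H2 = (189 + 120) mod 360 = 309°
H3 = (189 + 240) mod 360 = 69°
Triadic = 189°, 309°, 69°


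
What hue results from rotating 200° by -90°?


New hue = (H + rotation) mod 360
New hue = (200 -90) mod 360
= 110 mod 360
= 110°


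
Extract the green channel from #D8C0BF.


Color: #D8C0BF
R = D8 = 216
G = C0 = 192
B = BF = 191
Green = 192


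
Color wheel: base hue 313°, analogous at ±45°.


Base hue: 313°
Left analog: (313 - 45) mod 360 = 268°
Right analog: (313 + 45) mod 360 = 358°
Analogous hues = 268° and 358°


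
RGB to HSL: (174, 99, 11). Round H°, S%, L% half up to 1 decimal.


Normalize: R'=174/255≈0.6824, G'=99/255≈0.3882, B'=11/255≈0.0431
Max=174/255, Min=11/255, Δ=Max-Min=163/255
L = (Max+Min)/2 = (174+11)/510 = 185/510 = 0.36274… → L = 36.3%
L ≤ 0.5 → S = Δ/(Max+Min) = 163/(174+11) = 163/185 = 0.88108… → S = 88.1%
(the 1/255 factors cancel in S and H, so raw channel differences can be used)
Max is R' → H = 60 × (((G-B)/Δ) mod 6) = 60 × (((99-11)/163) mod 6)
  88/163 = 0.5398…
  H = 60 × 0.5398… = 32.392…° → H = 32.4°
= HSL(32.4°, 88.1%, 36.3%)


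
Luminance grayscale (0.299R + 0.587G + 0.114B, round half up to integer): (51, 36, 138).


Gray = 0.299×R + 0.587×G + 0.114×B
Gray = 0.299×51 + 0.587×36 + 0.114×138
Gray = 15.249 + 21.132 + 15.732
Gray = 52.113 → round half up → 52
Gray = 52


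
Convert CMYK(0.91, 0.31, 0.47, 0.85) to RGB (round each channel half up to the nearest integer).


R = 255 × (1-C) × (1-K) = 255 × 0.09 × 0.15 = 3.4425 → 3
G = 255 × (1-M) × (1-K) = 255 × 0.69 × 0.15 = 26.3925 → 26
B = 255 × (1-Y) × (1-K) = 255 × 0.53 × 0.15 = 20.2725 → 20
= RGB(3, 26, 20)


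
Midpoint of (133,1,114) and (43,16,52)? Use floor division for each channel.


Midpoint: each channel = ⌊(C₁+C₂)/2⌋
R: ⌊(133+43)/2⌋ = 88
G: ⌊(1+16)/2⌋ = 8
B: ⌊(114+52)/2⌋ = 83
= RGB(88, 8, 83)


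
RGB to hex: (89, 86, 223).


R = 89 → 59 (hex)
G = 86 → 56 (hex)
B = 223 → DF (hex)
Hex = #5956DF


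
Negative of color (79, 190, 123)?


Invert: (255-R, 255-G, 255-B)
R: 255-79 = 176
G: 255-190 = 65
B: 255-123 = 132
= RGB(176, 65, 132)


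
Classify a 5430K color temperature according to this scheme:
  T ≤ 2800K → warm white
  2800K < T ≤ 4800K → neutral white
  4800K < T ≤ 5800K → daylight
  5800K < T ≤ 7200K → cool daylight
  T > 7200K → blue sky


Temperature: 5430K
4800K < 5430K ≤ 5800K → daylight
Classification: daylight


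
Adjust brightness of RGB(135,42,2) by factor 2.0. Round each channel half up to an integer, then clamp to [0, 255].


Multiply each channel by 2.0, round half up, clamp to [0, 255]
R: 135×2.0 = 270 → clamp → 255
G: 42×2.0 = 84
B: 2×2.0 = 4
= RGB(255, 84, 4)


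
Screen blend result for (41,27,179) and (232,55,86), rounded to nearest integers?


Screen: C = 255 - (255-A)×(255-B)/255, rounded to nearest integer
R: 255 - (255-41)×(255-232)/255 = 255 - 4922/255 ≈ 255 - 19.302 = 235.698 → 236
G: 255 - (255-27)×(255-55)/255 = 255 - 45600/255 ≈ 255 - 178.824 = 76.176 → 76
B: 255 - (255-179)×(255-86)/255 = 255 - 12844/255 ≈ 255 - 50.369 = 204.631 → 205
= RGB(236, 76, 205)


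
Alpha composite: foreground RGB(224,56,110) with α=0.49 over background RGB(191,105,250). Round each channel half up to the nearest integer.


C = α×F + (1-α)×B, with 1-α = 0.51
R: 0.49×224 + 0.51×191 = 109.76 + 97.41 = 207.17 → 207
G: 0.49×56 + 0.51×105 = 27.44 + 53.55 = 80.99 → 81
B: 0.49×110 + 0.51×250 = 53.90 + 127.50 = 181.40 → 181
= RGB(207, 81, 181)


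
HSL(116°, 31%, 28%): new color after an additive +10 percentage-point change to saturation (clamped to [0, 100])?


Original S = 31%
Adjustment = +10 percentage points
New S = 31 + (10) = 41
Clamp to [0, 100] → 41
= HSL(116°, 41%, 28%)


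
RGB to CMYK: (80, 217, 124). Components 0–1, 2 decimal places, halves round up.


R'=80/255≈0.3137, G'=217/255≈0.8510, B'=124/255≈0.4863
K = 1 - max(R',G',B') = 1 - 217/255 = 38/255 = 0.14901… → 0.15
(1-R'-K)/(1-K) simplifies to (max-R)/max with max = 217:
C = (217-80)/217 = 137/217 = 0.63133… → 0.63
M = (217-217)/217 = 0/217 = 0 → 0.00
Y = (217-124)/217 = 93/217 = 0.42857… → 0.43
= CMYK(0.63, 0.00, 0.43, 0.15)


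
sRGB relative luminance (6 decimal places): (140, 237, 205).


Linearize each channel (sRGB transfer function): c = v/255; c_lin = c/12.92 if c ≤ 0.04045, else ((c+0.055)/1.055)^2.4
  R: 140/255 ≈ 0.549020 > 0.04045 → ((0.549020+0.055)/1.055)^2.4 ≈ 0.262251
  G: 237/255 ≈ 0.929412 > 0.04045 → ((0.929412+0.055)/1.055)^2.4 ≈ 0.846873
  B: 205/255 ≈ 0.803922 > 0.04045 → ((0.803922+0.055)/1.055)^2.4 ≈ 0.610496
R_lin = 0.262251, G_lin = 0.846873, B_lin = 0.610496
L = 0.2126×R + 0.7152×G + 0.0722×B
L = 0.2126×0.262251 + 0.7152×0.846873 + 0.0722×0.610496
L ≈ 0.705516


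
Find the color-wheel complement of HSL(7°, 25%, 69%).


Complement = opposite side of color wheel = hue + 180°
H' = (7 + 180) mod 360 = 187°
S and L unchanged.
= HSL(187°, 25%, 69%)


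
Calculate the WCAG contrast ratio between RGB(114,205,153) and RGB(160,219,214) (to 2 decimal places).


Linearize each sRGB channel c=v/255: c/12.92 if c ≤ 0.04045 else ((c+0.055)/1.055)^2.4
L = 0.2126×R_lin + 0.7152×G_lin + 0.0722×B_lin
Color 1 (114,205,153):
  R=114: 114/255≈0.4471 > 0.04045 → ((0.4471+0.055)/1.055)^2.4 ≈ 0.16827
  G=205: 205/255≈0.8039 > 0.04045 → ((0.8039+0.055)/1.055)^2.4 ≈ 0.61050
  B=153: 153/255≈0.6000 > 0.04045 → ((0.6000+0.055)/1.055)^2.4 ≈ 0.31855
  L1 = 0.2126×0.16827 + 0.7152×0.61050 + 0.0722×0.31855 ≈ 0.49540
Color 2 (160,219,214):
  R=160: 160/255≈0.6275 > 0.04045 → ((0.6275+0.055)/1.055)^2.4 ≈ 0.35153
  G=219: 219/255≈0.8588 > 0.04045 → ((0.8588+0.055)/1.055)^2.4 ≈ 0.70838
  B=214: 214/255≈0.8392 > 0.04045 → ((0.8392+0.055)/1.055)^2.4 ≈ 0.67244
  L2 = 0.2126×0.35153 + 0.7152×0.70838 + 0.0722×0.67244 ≈ 0.62992
Lighter = 0.62992, Darker = 0.49540
Ratio = (L_lighter + 0.05) / (L_darker + 0.05)
Ratio = (0.62992 + 0.05) / (0.49540 + 0.05) = 0.67992 / 0.54540 ≈ 1.2466
Ratio ≈ 1.25:1


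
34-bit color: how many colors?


Colors = 2^bits = 2^34
= 17,179,869,184 colors


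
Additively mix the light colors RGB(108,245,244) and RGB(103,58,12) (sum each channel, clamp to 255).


Additive: each channel = min(255, C₁+C₂)
R: 108+103 = 211 → 211
G: 245+58 = 303 → 255
B: 244+12 = 256 → 255
= RGB(211, 255, 255)


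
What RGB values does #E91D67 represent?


E9 → 233 (R)
1D → 29 (G)
67 → 103 (B)
= RGB(233, 29, 103)


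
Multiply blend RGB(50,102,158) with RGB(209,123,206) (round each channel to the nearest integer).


Multiply: C = A×B/255, rounded to nearest integer
R: 50×209/255 = 10450/255 ≈ 40.980 → 41
G: 102×123/255 = 12546/255 ≈ 49.200 → 49
B: 158×206/255 = 32548/255 ≈ 127.639 → 128
= RGB(41, 49, 128)


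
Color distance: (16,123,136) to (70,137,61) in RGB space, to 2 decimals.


d = √[(R₁-R₂)² + (G₁-G₂)² + (B₁-B₂)²]
d = √[(16-70)² + (123-137)² + (136-61)²]
d = √[2916 + 196 + 5625]
d = √8737
d ≈ 93.47


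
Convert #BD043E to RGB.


BD → 189 (R)
04 → 4 (G)
3E → 62 (B)
= RGB(189, 4, 62)


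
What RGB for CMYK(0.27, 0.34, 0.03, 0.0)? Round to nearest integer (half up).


R = 255 × (1-C) × (1-K) = 255 × 0.73 × 1.00 = 186.15 → 186
G = 255 × (1-M) × (1-K) = 255 × 0.66 × 1.00 = 168.3 → 168
B = 255 × (1-Y) × (1-K) = 255 × 0.97 × 1.00 = 247.35 → 247
= RGB(186, 168, 247)


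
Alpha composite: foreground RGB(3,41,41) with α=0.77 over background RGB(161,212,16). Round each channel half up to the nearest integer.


C = α×F + (1-α)×B, with 1-α = 0.23
R: 0.77×3 + 0.23×161 = 2.31 + 37.03 = 39.34 → 39
G: 0.77×41 + 0.23×212 = 31.57 + 48.76 = 80.33 → 80
B: 0.77×41 + 0.23×16 = 31.57 + 3.68 = 35.25 → 35
= RGB(39, 80, 35)


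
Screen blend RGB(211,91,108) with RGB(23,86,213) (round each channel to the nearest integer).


Screen: C = 255 - (255-A)×(255-B)/255, rounded to nearest integer
R: 255 - (255-211)×(255-23)/255 = 255 - 10208/255 ≈ 255 - 40.031 = 214.969 → 215
G: 255 - (255-91)×(255-86)/255 = 255 - 27716/255 ≈ 255 - 108.690 = 146.310 → 146
B: 255 - (255-108)×(255-213)/255 = 255 - 6174/255 ≈ 255 - 24.212 = 230.788 → 231
= RGB(215, 146, 231)


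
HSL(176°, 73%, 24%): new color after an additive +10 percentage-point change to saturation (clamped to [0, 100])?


Original S = 73%
Adjustment = +10 percentage points
New S = 73 + (10) = 83
Clamp to [0, 100] → 83
= HSL(176°, 83%, 24%)


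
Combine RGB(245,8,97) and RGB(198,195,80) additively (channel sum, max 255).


Additive: each channel = min(255, C₁+C₂)
R: 245+198 = 443 → 255
G: 8+195 = 203 → 203
B: 97+80 = 177 → 177
= RGB(255, 203, 177)


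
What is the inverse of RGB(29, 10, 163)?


Invert: (255-R, 255-G, 255-B)
R: 255-29 = 226
G: 255-10 = 245
B: 255-163 = 92
= RGB(226, 245, 92)


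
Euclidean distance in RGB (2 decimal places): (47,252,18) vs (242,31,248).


d = √[(R₁-R₂)² + (G₁-G₂)² + (B₁-B₂)²]
d = √[(47-242)² + (252-31)² + (18-248)²]
d = √[38025 + 48841 + 52900]
d = √139766
d ≈ 373.85


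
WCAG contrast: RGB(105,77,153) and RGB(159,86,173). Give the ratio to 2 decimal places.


Linearize each sRGB channel c=v/255: c/12.92 if c ≤ 0.04045 else ((c+0.055)/1.055)^2.4
L = 0.2126×R_lin + 0.7152×G_lin + 0.0722×B_lin
Color 1 (105,77,153):
  R=105: 105/255≈0.4118 > 0.04045 → ((0.4118+0.055)/1.055)^2.4 ≈ 0.14126
  G=77: 77/255≈0.3020 > 0.04045 → ((0.3020+0.055)/1.055)^2.4 ≈ 0.07421
  B=153: 153/255≈0.6000 > 0.04045 → ((0.6000+0.055)/1.055)^2.4 ≈ 0.31855
  L1 = 0.2126×0.14126 + 0.7152×0.07421 + 0.0722×0.31855 ≈ 0.10611
Color 2 (159,86,173):
  R=159: 159/255≈0.6235 > 0.04045 → ((0.6235+0.055)/1.055)^2.4 ≈ 0.34670
  G=86: 86/255≈0.3373 > 0.04045 → ((0.3373+0.055)/1.055)^2.4 ≈ 0.09306
  B=173: 173/255≈0.6784 > 0.04045 → ((0.6784+0.055)/1.055)^2.4 ≈ 0.41789
  L2 = 0.2126×0.34670 + 0.7152×0.09306 + 0.0722×0.41789 ≈ 0.17044
Lighter = 0.17044, Darker = 0.10611
Ratio = (L_lighter + 0.05) / (L_darker + 0.05)
Ratio = (0.17044 + 0.05) / (0.10611 + 0.05) = 0.22044 / 0.15611 ≈ 1.4121
Ratio ≈ 1.41:1


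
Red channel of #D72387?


Color: #D72387
R = D7 = 215
G = 23 = 35
B = 87 = 135
Red = 215


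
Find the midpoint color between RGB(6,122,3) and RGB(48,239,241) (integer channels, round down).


Midpoint: each channel = ⌊(C₁+C₂)/2⌋
R: ⌊(6+48)/2⌋ = 27
G: ⌊(122+239)/2⌋ = 180
B: ⌊(3+241)/2⌋ = 122
= RGB(27, 180, 122)


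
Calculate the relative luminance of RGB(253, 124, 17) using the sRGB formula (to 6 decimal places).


Linearize each channel (sRGB transfer function): c = v/255; c_lin = c/12.92 if c ≤ 0.04045, else ((c+0.055)/1.055)^2.4
  R: 253/255 ≈ 0.992157 > 0.04045 → ((0.992157+0.055)/1.055)^2.4 ≈ 0.982251
  G: 124/255 ≈ 0.486275 > 0.04045 → ((0.486275+0.055)/1.055)^2.4 ≈ 0.201556
  B: 17/255 ≈ 0.066667 > 0.04045 → ((0.066667+0.055)/1.055)^2.4 ≈ 0.005605
R_lin = 0.982251, G_lin = 0.201556, B_lin = 0.005605
L = 0.2126×R + 0.7152×G + 0.0722×B
L = 0.2126×0.982251 + 0.7152×0.201556 + 0.0722×0.005605
L ≈ 0.353384


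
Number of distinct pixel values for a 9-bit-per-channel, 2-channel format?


Total bits = 9 bits/channel × 2 channels = 18 bits
Distinct pixel values = 2^18
= 262,144 pixel values


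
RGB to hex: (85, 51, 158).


R = 85 → 55 (hex)
G = 51 → 33 (hex)
B = 158 → 9E (hex)
Hex = #55339E


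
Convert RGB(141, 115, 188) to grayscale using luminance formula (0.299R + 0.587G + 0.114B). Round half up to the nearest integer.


Gray = 0.299×R + 0.587×G + 0.114×B
Gray = 0.299×141 + 0.587×115 + 0.114×188
Gray = 42.159 + 67.505 + 21.432
Gray = 131.096 → round half up → 131
Gray = 131


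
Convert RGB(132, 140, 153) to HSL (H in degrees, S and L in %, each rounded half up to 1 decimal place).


Normalize: R'=132/255≈0.5176, G'=140/255≈0.5490, B'=153/255≈0.6000
Max=153/255, Min=132/255, Δ=Max-Min=21/255
L = (Max+Min)/2 = (153+132)/510 = 285/510 = 0.55882… → L = 55.9%
L > 0.5 → S = Δ/(2-Max-Min) = 21/(510-153-132) = 21/225 = 0.09333… → S = 9.3%
(the 1/255 factors cancel in S and H, so raw channel differences can be used)
Max is B' → H = 60 × ((R-G)/Δ + 4) = 60 × ((132-140)/21 + 4)
  -8/21 + 4 = -0.3809… + 4 = 3.6190…
  H = 60 × 3.6190… = 217.142…° → H = 217.1°
= HSL(217.1°, 9.3%, 55.9%)


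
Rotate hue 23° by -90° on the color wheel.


New hue = (H + rotation) mod 360
New hue = (23 -90) mod 360
= -67 mod 360
= 293°


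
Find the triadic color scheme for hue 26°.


Triadic: equally spaced at 120° intervals
H1 = 26°
H2 = (26 + 120) mod 360 = 146°
H3 = (26 + 240) mod 360 = 266°
Triadic = 26°, 146°, 266°


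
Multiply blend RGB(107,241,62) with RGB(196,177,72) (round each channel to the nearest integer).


Multiply: C = A×B/255, rounded to nearest integer
R: 107×196/255 = 20972/255 ≈ 82.243 → 82
G: 241×177/255 = 42657/255 ≈ 167.282 → 167
B: 62×72/255 = 4464/255 ≈ 17.506 → 18
= RGB(82, 167, 18)


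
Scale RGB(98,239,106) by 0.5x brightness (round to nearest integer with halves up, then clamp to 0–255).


Multiply each channel by 0.5, round half up, clamp to [0, 255]
R: 98×0.5 = 49
G: 239×0.5 = 119.5 → round → 120
B: 106×0.5 = 53
= RGB(49, 120, 53)


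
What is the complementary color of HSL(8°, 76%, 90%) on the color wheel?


Complement = opposite side of color wheel = hue + 180°
H' = (8 + 180) mod 360 = 188°
S and L unchanged.
= HSL(188°, 76%, 90%)


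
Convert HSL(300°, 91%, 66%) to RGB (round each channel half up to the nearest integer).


H=300°, S=0.91, L=0.66
C = (1-|2L-1|)×S = (1-|0.32|)×0.91 = 0.6188
H' = H/60 = 300/60 ≈ 5.0000; X = C×(1-|H' mod 2 - 1|) = 0.6188
m = L - C/2 = 0.66 - 0.3094 = 0.3506
Sector ⌊H'⌋ = 5 → (R',G',B') = (0.6188, 0.0, 0.6188)
RGB = ((R'+m)×255, (G'+m)×255, (B'+m)×255) = (247.197, 89.403, 247.197)
Round half up → RGB(247, 89, 247)


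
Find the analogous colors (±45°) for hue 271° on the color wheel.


Base hue: 271°
Left analog: (271 - 45) mod 360 = 226°
Right analog: (271 + 45) mod 360 = 316°
Analogous hues = 226° and 316°


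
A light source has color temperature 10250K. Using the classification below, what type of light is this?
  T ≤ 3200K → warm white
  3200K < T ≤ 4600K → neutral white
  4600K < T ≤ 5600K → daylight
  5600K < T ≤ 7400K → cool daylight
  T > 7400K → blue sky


Temperature: 10250K
10250K > 7400K → blue sky
Classification: blue sky


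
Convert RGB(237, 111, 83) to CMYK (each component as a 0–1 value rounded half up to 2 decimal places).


R'=237/255≈0.9294, G'=111/255≈0.4353, B'=83/255≈0.3255
K = 1 - max(R',G',B') = 1 - 237/255 = 18/255 = 0.07058… → 0.07
(1-R'-K)/(1-K) simplifies to (max-R)/max with max = 237:
C = (237-237)/237 = 0/237 = 0 → 0.00
M = (237-111)/237 = 126/237 = 0.53164… → 0.53
Y = (237-83)/237 = 154/237 = 0.64978… → 0.65
= CMYK(0.00, 0.53, 0.65, 0.07)


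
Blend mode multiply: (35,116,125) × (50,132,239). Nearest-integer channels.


Multiply: C = A×B/255, rounded to nearest integer
R: 35×50/255 = 1750/255 ≈ 6.863 → 7
G: 116×132/255 = 15312/255 ≈ 60.047 → 60
B: 125×239/255 = 29875/255 ≈ 117.157 → 117
= RGB(7, 60, 117)


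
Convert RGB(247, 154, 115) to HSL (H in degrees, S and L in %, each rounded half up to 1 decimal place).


Normalize: R'=247/255≈0.9686, G'=154/255≈0.6039, B'=115/255≈0.4510
Max=247/255, Min=115/255, Δ=Max-Min=132/255
L = (Max+Min)/2 = (247+115)/510 = 362/510 = 0.70980… → L = 71.0%
L > 0.5 → S = Δ/(2-Max-Min) = 132/(510-247-115) = 132/148 = 0.89189… → S = 89.2%
(the 1/255 factors cancel in S and H, so raw channel differences can be used)
Max is R' → H = 60 × (((G-B)/Δ) mod 6) = 60 × (((154-115)/132) mod 6)
  39/132 = 0.2954…
  H = 60 × 0.2954… = 17.727…° → H = 17.7°
= HSL(17.7°, 89.2%, 71.0%)


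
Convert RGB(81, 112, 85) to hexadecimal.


R = 81 → 51 (hex)
G = 112 → 70 (hex)
B = 85 → 55 (hex)
Hex = #517055


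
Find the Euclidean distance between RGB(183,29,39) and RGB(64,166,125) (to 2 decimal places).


d = √[(R₁-R₂)² + (G₁-G₂)² + (B₁-B₂)²]
d = √[(183-64)² + (29-166)² + (39-125)²]
d = √[14161 + 18769 + 7396]
d = √40326
d ≈ 200.81


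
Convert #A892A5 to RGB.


A8 → 168 (R)
92 → 146 (G)
A5 → 165 (B)
= RGB(168, 146, 165)


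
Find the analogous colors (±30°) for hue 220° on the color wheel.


Base hue: 220°
Left analog: (220 - 30) mod 360 = 190°
Right analog: (220 + 30) mod 360 = 250°
Analogous hues = 190° and 250°


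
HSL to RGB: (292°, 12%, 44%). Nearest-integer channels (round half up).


H=292°, S=0.12, L=0.44
C = (1-|2L-1|)×S = (1-|-0.12|)×0.12 = 0.1056
H' = H/60 = 292/60 ≈ 4.8667; X = C×(1-|H' mod 2 - 1|) = 0.09152
m = L - C/2 = 0.44 - 0.0528 = 0.3872
Sector ⌊H'⌋ = 4 → (R',G',B') = (0.09152, 0.0, 0.1056)
RGB = ((R'+m)×255, (G'+m)×255, (B'+m)×255) = (122.0736, 98.736, 125.664)
Round half up → RGB(122, 99, 126)


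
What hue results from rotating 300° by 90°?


New hue = (H + rotation) mod 360
New hue = (300 + 90) mod 360
= 390 mod 360
= 30°


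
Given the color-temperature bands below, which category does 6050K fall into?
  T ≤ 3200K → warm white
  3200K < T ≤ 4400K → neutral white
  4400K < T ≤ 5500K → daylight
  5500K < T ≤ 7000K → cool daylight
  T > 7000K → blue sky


Temperature: 6050K
5500K < 6050K ≤ 7000K → cool daylight
Classification: cool daylight


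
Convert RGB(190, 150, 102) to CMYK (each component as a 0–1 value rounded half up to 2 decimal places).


R'=190/255≈0.7451, G'=150/255≈0.5882, B'=102/255≈0.4000
K = 1 - max(R',G',B') = 1 - 190/255 = 65/255 = 0.25490… → 0.25
(1-R'-K)/(1-K) simplifies to (max-R)/max with max = 190:
C = (190-190)/190 = 0/190 = 0 → 0.00
M = (190-150)/190 = 40/190 = 0.21052… → 0.21
Y = (190-102)/190 = 88/190 = 0.46315… → 0.46
= CMYK(0.00, 0.21, 0.46, 0.25)


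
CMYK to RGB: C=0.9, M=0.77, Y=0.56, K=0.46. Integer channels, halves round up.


R = 255 × (1-C) × (1-K) = 255 × 0.10 × 0.54 = 13.77 → 14
G = 255 × (1-M) × (1-K) = 255 × 0.23 × 0.54 = 31.671 → 32
B = 255 × (1-Y) × (1-K) = 255 × 0.44 × 0.54 = 60.588 → 61
= RGB(14, 32, 61)


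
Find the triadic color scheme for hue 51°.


Triadic: equally spaced at 120° intervals
H1 = 51°
H2 = (51 + 120) mod 360 = 171°
H3 = (51 + 240) mod 360 = 291°
Triadic = 51°, 171°, 291°


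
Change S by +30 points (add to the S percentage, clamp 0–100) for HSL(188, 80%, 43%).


Original S = 80%
Adjustment = +30 percentage points
New S = 80 + (30) = 110
Clamp to [0, 100] → 100
= HSL(188°, 100%, 43%)


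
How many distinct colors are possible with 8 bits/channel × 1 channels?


Total bits = 8 bits/channel × 1 channels = 8 bits
Distinct colors = 2^8
= 256 colors


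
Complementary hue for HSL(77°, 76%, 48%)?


Complement = opposite side of color wheel = hue + 180°
H' = (77 + 180) mod 360 = 257°
S and L unchanged.
= HSL(257°, 76%, 48%)


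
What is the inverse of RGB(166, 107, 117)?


Invert: (255-R, 255-G, 255-B)
R: 255-166 = 89
G: 255-107 = 148
B: 255-117 = 138
= RGB(89, 148, 138)


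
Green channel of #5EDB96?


Color: #5EDB96
R = 5E = 94
G = DB = 219
B = 96 = 150
Green = 219


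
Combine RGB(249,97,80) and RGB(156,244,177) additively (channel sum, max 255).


Additive: each channel = min(255, C₁+C₂)
R: 249+156 = 405 → 255
G: 97+244 = 341 → 255
B: 80+177 = 257 → 255
= RGB(255, 255, 255)


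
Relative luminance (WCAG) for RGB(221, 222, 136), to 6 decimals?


Linearize each channel (sRGB transfer function): c = v/255; c_lin = c/12.92 if c ≤ 0.04045, else ((c+0.055)/1.055)^2.4
  R: 221/255 ≈ 0.866667 > 0.04045 → ((0.866667+0.055)/1.055)^2.4 ≈ 0.723055
  G: 222/255 ≈ 0.870588 > 0.04045 → ((0.870588+0.055)/1.055)^2.4 ≈ 0.730461
  B: 136/255 ≈ 0.533333 > 0.04045 → ((0.533333+0.055)/1.055)^2.4 ≈ 0.246201
R_lin = 0.723055, G_lin = 0.730461, B_lin = 0.246201
L = 0.2126×R + 0.7152×G + 0.0722×B
L = 0.2126×0.723055 + 0.7152×0.730461 + 0.0722×0.246201
L ≈ 0.693923


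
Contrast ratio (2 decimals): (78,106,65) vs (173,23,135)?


Linearize each sRGB channel c=v/255: c/12.92 if c ≤ 0.04045 else ((c+0.055)/1.055)^2.4
L = 0.2126×R_lin + 0.7152×G_lin + 0.0722×B_lin
Color 1 (78,106,65):
  R=78: 78/255≈0.3059 > 0.04045 → ((0.3059+0.055)/1.055)^2.4 ≈ 0.07619
  G=106: 106/255≈0.4157 > 0.04045 → ((0.4157+0.055)/1.055)^2.4 ≈ 0.14413
  B=65: 65/255≈0.2549 > 0.04045 → ((0.2549+0.055)/1.055)^2.4 ≈ 0.05286
  L1 = 0.2126×0.07619 + 0.7152×0.14413 + 0.0722×0.05286 ≈ 0.12309
Color 2 (173,23,135):
  R=173: 173/255≈0.6784 > 0.04045 → ((0.6784+0.055)/1.055)^2.4 ≈ 0.41789
  G=23: 23/255≈0.0902 > 0.04045 → ((0.0902+0.055)/1.055)^2.4 ≈ 0.00857
  B=135: 135/255≈0.5294 > 0.04045 → ((0.5294+0.055)/1.055)^2.4 ≈ 0.24228
  L2 = 0.2126×0.41789 + 0.7152×0.00857 + 0.0722×0.24228 ≈ 0.11246
Lighter = 0.12309, Darker = 0.11246
Ratio = (L_lighter + 0.05) / (L_darker + 0.05)
Ratio = (0.12309 + 0.05) / (0.11246 + 0.05) = 0.17309 / 0.16246 ≈ 1.0654
Ratio ≈ 1.07:1


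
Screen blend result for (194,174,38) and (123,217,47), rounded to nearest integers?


Screen: C = 255 - (255-A)×(255-B)/255, rounded to nearest integer
R: 255 - (255-194)×(255-123)/255 = 255 - 8052/255 ≈ 255 - 31.576 = 223.424 → 223
G: 255 - (255-174)×(255-217)/255 = 255 - 3078/255 ≈ 255 - 12.071 = 242.929 → 243
B: 255 - (255-38)×(255-47)/255 = 255 - 45136/255 ≈ 255 - 177.004 = 77.996 → 78
= RGB(223, 243, 78)


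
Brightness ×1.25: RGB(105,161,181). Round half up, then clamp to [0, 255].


Multiply each channel by 1.25, round half up, clamp to [0, 255]
R: 105×1.25 = 131.25 → round → 131
G: 161×1.25 = 201.25 → round → 201
B: 181×1.25 = 226.25 → round → 226
= RGB(131, 201, 226)


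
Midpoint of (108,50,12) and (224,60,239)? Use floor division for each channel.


Midpoint: each channel = ⌊(C₁+C₂)/2⌋
R: ⌊(108+224)/2⌋ = 166
G: ⌊(50+60)/2⌋ = 55
B: ⌊(12+239)/2⌋ = 125
= RGB(166, 55, 125)


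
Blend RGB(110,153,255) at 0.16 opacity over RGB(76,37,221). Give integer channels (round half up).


C = α×F + (1-α)×B, with 1-α = 0.84
R: 0.16×110 + 0.84×76 = 17.60 + 63.84 = 81.44 → 81
G: 0.16×153 + 0.84×37 = 24.48 + 31.08 = 55.56 → 56
B: 0.16×255 + 0.84×221 = 40.80 + 185.64 = 226.44 → 226
= RGB(81, 56, 226)


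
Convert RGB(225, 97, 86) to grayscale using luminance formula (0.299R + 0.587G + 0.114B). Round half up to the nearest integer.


Gray = 0.299×R + 0.587×G + 0.114×B
Gray = 0.299×225 + 0.587×97 + 0.114×86
Gray = 67.275 + 56.939 + 9.804
Gray = 134.018 → round half up → 134
Gray = 134


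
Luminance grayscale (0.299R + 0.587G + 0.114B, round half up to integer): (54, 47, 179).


Gray = 0.299×R + 0.587×G + 0.114×B
Gray = 0.299×54 + 0.587×47 + 0.114×179
Gray = 16.146 + 27.589 + 20.406
Gray = 64.141 → round half up → 64
Gray = 64


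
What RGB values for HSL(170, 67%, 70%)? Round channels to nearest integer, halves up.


H=170°, S=0.67, L=0.70
C = (1-|2L-1|)×S = (1-|0.40|)×0.67 = 0.402
H' = H/60 = 170/60 ≈ 2.8333; X = C×(1-|H' mod 2 - 1|) = 0.335
m = L - C/2 = 0.70 - 0.201 = 0.499
Sector ⌊H'⌋ = 2 → (R',G',B') = (0.0, 0.402, 0.335)
RGB = ((R'+m)×255, (G'+m)×255, (B'+m)×255) = (127.245, 229.755, 212.67)
Round half up → RGB(127, 230, 213)


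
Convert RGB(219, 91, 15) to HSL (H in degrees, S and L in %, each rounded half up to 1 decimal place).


Normalize: R'=219/255≈0.8588, G'=91/255≈0.3569, B'=15/255≈0.0588
Max=219/255, Min=15/255, Δ=Max-Min=204/255
L = (Max+Min)/2 = (219+15)/510 = 234/510 = 0.45882… → L = 45.9%
L ≤ 0.5 → S = Δ/(Max+Min) = 204/(219+15) = 204/234 = 0.87179… → S = 87.2%
(the 1/255 factors cancel in S and H, so raw channel differences can be used)
Max is R' → H = 60 × (((G-B)/Δ) mod 6) = 60 × (((91-15)/204) mod 6)
  76/204 = 0.3725…
  H = 60 × 0.3725… = 22.352…° → H = 22.4°
= HSL(22.4°, 87.2%, 45.9%)


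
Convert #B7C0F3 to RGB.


B7 → 183 (R)
C0 → 192 (G)
F3 → 243 (B)
= RGB(183, 192, 243)


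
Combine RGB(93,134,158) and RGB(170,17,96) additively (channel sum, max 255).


Additive: each channel = min(255, C₁+C₂)
R: 93+170 = 263 → 255
G: 134+17 = 151 → 151
B: 158+96 = 254 → 254
= RGB(255, 151, 254)


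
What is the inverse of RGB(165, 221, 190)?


Invert: (255-R, 255-G, 255-B)
R: 255-165 = 90
G: 255-221 = 34
B: 255-190 = 65
= RGB(90, 34, 65)


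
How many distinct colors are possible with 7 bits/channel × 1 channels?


Total bits = 7 bits/channel × 1 channels = 7 bits
Distinct colors = 2^7
= 128 colors


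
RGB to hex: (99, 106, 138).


R = 99 → 63 (hex)
G = 106 → 6A (hex)
B = 138 → 8A (hex)
Hex = #636A8A


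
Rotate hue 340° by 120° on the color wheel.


New hue = (H + rotation) mod 360
New hue = (340 + 120) mod 360
= 460 mod 360
= 100°


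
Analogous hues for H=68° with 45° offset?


Base hue: 68°
Left analog: (68 - 45) mod 360 = 23°
Right analog: (68 + 45) mod 360 = 113°
Analogous hues = 23° and 113°


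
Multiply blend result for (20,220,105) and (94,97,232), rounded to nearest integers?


Multiply: C = A×B/255, rounded to nearest integer
R: 20×94/255 = 1880/255 ≈ 7.373 → 7
G: 220×97/255 = 21340/255 ≈ 83.686 → 84
B: 105×232/255 = 24360/255 ≈ 95.529 → 96
= RGB(7, 84, 96)


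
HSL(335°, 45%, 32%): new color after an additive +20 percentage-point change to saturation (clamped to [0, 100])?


Original S = 45%
Adjustment = +20 percentage points
New S = 45 + (20) = 65
Clamp to [0, 100] → 65
= HSL(335°, 65%, 32%)


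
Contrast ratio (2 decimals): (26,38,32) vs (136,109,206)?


Linearize each sRGB channel c=v/255: c/12.92 if c ≤ 0.04045 else ((c+0.055)/1.055)^2.4
L = 0.2126×R_lin + 0.7152×G_lin + 0.0722×B_lin
Color 1 (26,38,32):
  R=26: 26/255≈0.1020 > 0.04045 → ((0.1020+0.055)/1.055)^2.4 ≈ 0.01033
  G=38: 38/255≈0.1490 > 0.04045 → ((0.1490+0.055)/1.055)^2.4 ≈ 0.01938
  B=32: 32/255≈0.1255 > 0.04045 → ((0.1255+0.055)/1.055)^2.4 ≈ 0.01444
  L1 = 0.2126×0.01033 + 0.7152×0.01938 + 0.0722×0.01444 ≈ 0.01710
Color 2 (136,109,206):
  R=136: 136/255≈0.5333 > 0.04045 → ((0.5333+0.055)/1.055)^2.4 ≈ 0.24620
  G=109: 109/255≈0.4275 > 0.04045 → ((0.4275+0.055)/1.055)^2.4 ≈ 0.15293
  B=206: 206/255≈0.8078 > 0.04045 → ((0.8078+0.055)/1.055)^2.4 ≈ 0.61721
  L2 = 0.2126×0.24620 + 0.7152×0.15293 + 0.0722×0.61721 ≈ 0.20628
Lighter = 0.20628, Darker = 0.01710
Ratio = (L_lighter + 0.05) / (L_darker + 0.05)
Ratio = (0.20628 + 0.05) / (0.01710 + 0.05) = 0.25628 / 0.06710 ≈ 3.8193
Ratio ≈ 3.82:1


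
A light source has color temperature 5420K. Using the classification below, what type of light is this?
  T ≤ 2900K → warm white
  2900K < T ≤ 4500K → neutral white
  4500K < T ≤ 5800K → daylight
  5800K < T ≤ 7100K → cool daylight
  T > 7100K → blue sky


Temperature: 5420K
4500K < 5420K ≤ 5800K → daylight
Classification: daylight


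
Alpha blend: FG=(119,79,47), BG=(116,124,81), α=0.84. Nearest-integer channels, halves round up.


C = α×F + (1-α)×B, with 1-α = 0.16
R: 0.84×119 + 0.16×116 = 99.96 + 18.56 = 118.52 → 119
G: 0.84×79 + 0.16×124 = 66.36 + 19.84 = 86.20 → 86
B: 0.84×47 + 0.16×81 = 39.48 + 12.96 = 52.44 → 52
= RGB(119, 86, 52)


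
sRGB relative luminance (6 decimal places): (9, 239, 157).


Linearize each channel (sRGB transfer function): c = v/255; c_lin = c/12.92 if c ≤ 0.04045, else ((c+0.055)/1.055)^2.4
  R: 9/255 ≈ 0.035294 ≤ 0.04045 → 0.035294/12.92 ≈ 0.002732
  G: 239/255 ≈ 0.937255 > 0.04045 → ((0.937255+0.055)/1.055)^2.4 ≈ 0.863157
  B: 157/255 ≈ 0.615686 > 0.04045 → ((0.615686+0.055)/1.055)^2.4 ≈ 0.337164
R_lin = 0.002732, G_lin = 0.863157, B_lin = 0.337164
L = 0.2126×R + 0.7152×G + 0.0722×B
L = 0.2126×0.002732 + 0.7152×0.863157 + 0.0722×0.337164
L ≈ 0.642254


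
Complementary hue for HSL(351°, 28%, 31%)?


Complement = opposite side of color wheel = hue + 180°
H' = (351 + 180) mod 360 = 171°
S and L unchanged.
= HSL(171°, 28%, 31%)


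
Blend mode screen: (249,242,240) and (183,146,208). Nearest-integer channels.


Screen: C = 255 - (255-A)×(255-B)/255, rounded to nearest integer
R: 255 - (255-249)×(255-183)/255 = 255 - 432/255 ≈ 255 - 1.694 = 253.306 → 253
G: 255 - (255-242)×(255-146)/255 = 255 - 1417/255 ≈ 255 - 5.557 = 249.443 → 249
B: 255 - (255-240)×(255-208)/255 = 255 - 705/255 ≈ 255 - 2.765 = 252.235 → 252
= RGB(253, 249, 252)
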